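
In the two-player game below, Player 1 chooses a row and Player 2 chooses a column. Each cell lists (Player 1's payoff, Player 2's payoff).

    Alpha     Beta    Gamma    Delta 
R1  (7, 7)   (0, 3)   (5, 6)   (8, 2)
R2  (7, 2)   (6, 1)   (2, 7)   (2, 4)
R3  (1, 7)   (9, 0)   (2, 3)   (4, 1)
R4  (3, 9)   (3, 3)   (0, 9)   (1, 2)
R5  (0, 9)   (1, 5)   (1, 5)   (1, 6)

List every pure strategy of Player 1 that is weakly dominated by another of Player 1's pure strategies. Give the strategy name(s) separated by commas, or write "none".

R1 is not dominated — it holds its own against R2 at Gamma (5>2); R3 at Alpha (7>1); R4 at Alpha (7>3); R5 at Alpha (7>0).
R2 is not dominated — it holds its own against R1 at Beta (6>0); R3 at Alpha (7>1); R4 at Alpha (7>3); R5 at Alpha (7>0).
Nothing dominates R3: R1 at Beta (9>0); R2 at Beta (9>6); R4 at Beta (9>3); R5 at Alpha (1>0).
R2 weakly dominates R4 — Alpha: 7>3, Beta: 6>3, Gamma: 2>0, Delta: 2>1.
R5 is weakly dominated by R2 (Alpha: 7>0, Beta: 6>1, Gamma: 2>1, Delta: 2>1).

R4, R5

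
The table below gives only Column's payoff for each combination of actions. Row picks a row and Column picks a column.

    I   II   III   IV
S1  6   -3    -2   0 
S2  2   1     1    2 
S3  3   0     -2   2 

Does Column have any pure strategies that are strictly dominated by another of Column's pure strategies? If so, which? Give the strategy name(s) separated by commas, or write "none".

II, III

I: no other strategy beats it everywhere (II at S1 (6>-3); III at S1 (6>-2); IV at S1 (6>0)).
II is strictly dominated by I (S1: 6>-3, S2: 2>1, S3: 3>0).
III: dominated, since I does at least as well everywhere (S1: 6>-2, S2: 2>1, S3: 3>-2).
IV: no other strategy beats it everywhere (I at S2 (2=2); II at S1 (0>-3); III at S1 (0>-2)).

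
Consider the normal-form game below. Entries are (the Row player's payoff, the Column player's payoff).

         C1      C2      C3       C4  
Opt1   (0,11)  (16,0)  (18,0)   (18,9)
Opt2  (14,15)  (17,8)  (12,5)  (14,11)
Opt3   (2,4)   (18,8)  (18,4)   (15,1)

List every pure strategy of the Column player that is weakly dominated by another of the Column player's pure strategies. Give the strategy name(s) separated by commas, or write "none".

C1 is not dominated — it holds its own against C2 at Opt1 (11>0); C3 at Opt1 (11>0); C4 at Opt1 (11>9).
C2 is not dominated — it holds its own against C1 at Opt3 (8>4); C3 at Opt2 (8>5); C4 at Opt3 (8>1).
C3: dominated, since C1 does at least as well everywhere (Opt1: 11>0, Opt2: 15>5, Opt3: 4=4).
C4: dominated, since C1 does at least as well everywhere (Opt1: 11>9, Opt2: 15>11, Opt3: 4>1).

C3, C4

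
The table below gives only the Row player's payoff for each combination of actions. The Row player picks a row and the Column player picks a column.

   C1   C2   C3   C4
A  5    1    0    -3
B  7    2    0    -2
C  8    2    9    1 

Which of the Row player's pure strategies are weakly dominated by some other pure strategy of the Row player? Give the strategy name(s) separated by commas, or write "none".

A, B

A is weakly dominated by B (C1: 7>5, C2: 2>1, C3: 0=0, C4: -2>-3).
B is weakly dominated by C (C1: 8>7, C2: 2=2, C3: 9>0, C4: 1>-2).
C: no other strategy beats it everywhere (A at C1 (8>5); B at C1 (8>7)).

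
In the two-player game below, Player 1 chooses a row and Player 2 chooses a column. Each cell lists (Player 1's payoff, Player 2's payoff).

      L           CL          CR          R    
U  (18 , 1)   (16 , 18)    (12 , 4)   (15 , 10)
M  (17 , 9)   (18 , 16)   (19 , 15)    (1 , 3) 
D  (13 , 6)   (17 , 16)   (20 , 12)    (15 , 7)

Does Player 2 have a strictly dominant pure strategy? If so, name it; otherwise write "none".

CL

CL vs L: U: 18>1, M: 16>9, D: 16>6.
CL vs CR: U: 18>4, M: 16>15, D: 16>12.
CL vs R: U: 18>10, M: 16>3, D: 16>7.
CL strictly beats every other strategy against every opponent action, so it is strictly dominant.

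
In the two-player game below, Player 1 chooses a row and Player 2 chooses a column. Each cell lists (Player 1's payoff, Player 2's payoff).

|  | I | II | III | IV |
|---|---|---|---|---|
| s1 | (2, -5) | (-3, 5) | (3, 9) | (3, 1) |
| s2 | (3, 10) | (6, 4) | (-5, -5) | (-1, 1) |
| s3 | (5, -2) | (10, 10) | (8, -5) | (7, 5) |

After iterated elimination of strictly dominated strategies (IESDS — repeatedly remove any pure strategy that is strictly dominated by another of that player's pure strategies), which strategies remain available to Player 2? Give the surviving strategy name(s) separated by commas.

II

Player 1's strategy s1 is strictly dominated by s3 (I: 5>2, II: 10>-3, III: 8>3, IV: 7>3) and is removed.
Row s2 is eliminated: s3 beats it against every remaining column (I: 5>3, II: 10>6, III: 8>-5, IV: 7>-1).
Player 2's strategy I is strictly dominated by II (s3: 10>-2) and is removed.
For Player 2, II strictly dominates III on the remaining rows (s3: 10>-5); eliminate III.
Player 2's strategy IV is strictly dominated by II (s3: 10>5) and is removed.
Among the remaining strategies, none is strictly dominated by another pure strategy of the same player, so the elimination stops.
Surviving strategies — Player 1: {s3}; Player 2: {II}.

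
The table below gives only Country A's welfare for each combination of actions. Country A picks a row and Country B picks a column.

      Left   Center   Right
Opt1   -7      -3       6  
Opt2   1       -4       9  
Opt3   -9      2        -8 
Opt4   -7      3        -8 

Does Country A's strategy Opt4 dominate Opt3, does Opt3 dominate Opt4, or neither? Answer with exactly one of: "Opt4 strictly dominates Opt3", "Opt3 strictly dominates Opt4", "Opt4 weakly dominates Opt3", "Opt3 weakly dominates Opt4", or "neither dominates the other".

Opt4 weakly dominates Opt3

Opt4's payoffs vs Opt3's, by Country B's action — Left: -7>-9, Center: 3>2, Right: -8=-8.
Opt4 is at least as good everywhere and strictly better somewhere (tied only at Right), so Opt4 weakly but not strictly dominates Opt3.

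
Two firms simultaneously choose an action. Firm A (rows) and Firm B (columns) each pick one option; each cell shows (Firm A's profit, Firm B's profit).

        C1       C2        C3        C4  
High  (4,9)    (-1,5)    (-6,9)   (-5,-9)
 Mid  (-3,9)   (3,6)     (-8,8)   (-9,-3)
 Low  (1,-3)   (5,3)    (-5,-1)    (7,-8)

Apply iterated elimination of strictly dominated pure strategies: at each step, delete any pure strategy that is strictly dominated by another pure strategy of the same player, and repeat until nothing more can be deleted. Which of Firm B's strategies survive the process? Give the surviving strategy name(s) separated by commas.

C1, C2, C3

Row Mid is eliminated: Low beats it against every remaining column (C1: 1>-3, C2: 5>3, C3: -5>-8, C4: 7>-9).
For Firm B, C1 strictly dominates C4 on the remaining rows (High: 9>-9, Low: -3>-8); eliminate C4.
Among the remaining strategies, none is strictly dominated by another pure strategy of the same player, so the elimination stops.
Surviving strategies — Firm A: {High, Low}; Firm B: {C1, C2, C3}.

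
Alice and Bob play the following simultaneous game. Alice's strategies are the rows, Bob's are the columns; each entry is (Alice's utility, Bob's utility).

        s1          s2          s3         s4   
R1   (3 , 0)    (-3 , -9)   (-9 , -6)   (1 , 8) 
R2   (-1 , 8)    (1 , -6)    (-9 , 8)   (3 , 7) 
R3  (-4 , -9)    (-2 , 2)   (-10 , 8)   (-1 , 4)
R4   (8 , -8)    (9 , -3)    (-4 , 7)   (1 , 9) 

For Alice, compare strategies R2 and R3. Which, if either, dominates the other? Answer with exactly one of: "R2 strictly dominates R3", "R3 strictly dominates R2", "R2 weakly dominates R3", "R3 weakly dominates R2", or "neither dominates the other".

R2 strictly dominates R3

Compare R2 to R3 across every action of Bob: s1: -1>-4, s2: 1>-2, s3: -9>-10, s4: 3>-1.
Every comparison favours R2, so R2 strictly dominates R3.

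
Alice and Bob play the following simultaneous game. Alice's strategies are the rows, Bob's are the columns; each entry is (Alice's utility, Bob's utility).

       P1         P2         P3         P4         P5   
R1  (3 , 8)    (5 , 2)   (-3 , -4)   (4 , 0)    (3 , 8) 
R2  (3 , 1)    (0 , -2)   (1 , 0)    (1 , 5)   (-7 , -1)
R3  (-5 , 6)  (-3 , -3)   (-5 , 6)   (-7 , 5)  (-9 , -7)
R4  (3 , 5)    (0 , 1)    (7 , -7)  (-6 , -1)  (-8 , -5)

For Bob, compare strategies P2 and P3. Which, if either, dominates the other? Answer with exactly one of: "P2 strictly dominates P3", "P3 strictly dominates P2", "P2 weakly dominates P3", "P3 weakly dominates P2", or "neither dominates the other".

neither dominates the other

P2's payoffs vs P3's, by Alice's action — R1: 2>-4, R2: -2<0, R3: -3<6, R4: 1>-7.
P2 does better at R1, R4 but worse at R2, R3; neither strategy dominates the other.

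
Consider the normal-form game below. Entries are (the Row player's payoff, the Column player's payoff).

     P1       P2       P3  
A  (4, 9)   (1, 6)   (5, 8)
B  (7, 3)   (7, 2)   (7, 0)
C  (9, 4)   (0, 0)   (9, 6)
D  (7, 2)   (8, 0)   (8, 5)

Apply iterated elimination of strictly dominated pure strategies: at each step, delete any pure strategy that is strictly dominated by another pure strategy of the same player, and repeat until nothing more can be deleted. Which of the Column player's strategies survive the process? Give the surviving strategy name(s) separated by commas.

P3

Row A is eliminated: B beats it against every remaining column (P1: 7>4, P2: 7>1, P3: 7>5).
The Column player's strategy P2 is strictly dominated by P1 (B: 3>2, C: 4>0, D: 2>0) and is removed.
Row B is eliminated: C beats it against every remaining column (P1: 9>7, P3: 9>7).
For the Row player, C strictly dominates D on the remaining columns (P1: 9>7, P3: 9>8); eliminate D.
Column P1 is eliminated: P3 beats it against every remaining row (C: 6>4).
Among the remaining strategies, none is strictly dominated by another pure strategy of the same player, so the elimination stops.
Surviving strategies — the Row player: {C}; the Column player: {P3}.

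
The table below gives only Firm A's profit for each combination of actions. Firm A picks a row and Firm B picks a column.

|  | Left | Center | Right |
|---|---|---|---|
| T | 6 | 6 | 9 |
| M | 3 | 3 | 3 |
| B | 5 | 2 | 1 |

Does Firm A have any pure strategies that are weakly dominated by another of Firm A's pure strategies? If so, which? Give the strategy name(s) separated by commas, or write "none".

M, B

T: no other strategy beats it everywhere (M at Left (6>3); B at Left (6>5)).
M is weakly dominated by T (Left: 6>3, Center: 6>3, Right: 9>3).
B is weakly dominated by T (Left: 6>5, Center: 6>2, Right: 9>1).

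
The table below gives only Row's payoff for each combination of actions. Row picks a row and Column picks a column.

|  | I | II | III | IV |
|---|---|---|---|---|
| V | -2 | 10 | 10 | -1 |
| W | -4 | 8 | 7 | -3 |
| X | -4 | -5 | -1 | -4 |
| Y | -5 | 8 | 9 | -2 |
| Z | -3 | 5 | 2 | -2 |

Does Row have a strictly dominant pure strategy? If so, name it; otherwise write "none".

V vs W: I: -2>-4, II: 10>8, III: 10>7, IV: -1>-3.
V vs X: I: -2>-4, II: 10>-5, III: 10>-1, IV: -1>-4.
V vs Y: I: -2>-5, II: 10>8, III: 10>9, IV: -1>-2.
V vs Z: I: -2>-3, II: 10>5, III: 10>2, IV: -1>-2.
V strictly beats every other strategy against every opponent action, so it is strictly dominant.

V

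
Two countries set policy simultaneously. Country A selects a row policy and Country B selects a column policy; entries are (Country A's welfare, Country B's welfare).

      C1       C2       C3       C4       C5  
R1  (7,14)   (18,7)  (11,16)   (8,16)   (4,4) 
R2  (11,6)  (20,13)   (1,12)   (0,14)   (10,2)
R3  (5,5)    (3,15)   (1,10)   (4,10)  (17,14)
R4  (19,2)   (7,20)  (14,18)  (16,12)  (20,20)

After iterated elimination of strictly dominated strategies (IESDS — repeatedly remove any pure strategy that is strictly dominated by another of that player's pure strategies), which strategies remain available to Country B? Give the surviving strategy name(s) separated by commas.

Country A's strategy R3 is strictly dominated by R4 (C1: 19>5, C2: 7>3, C3: 14>1, C4: 16>4, C5: 20>17) and is removed.
Country B's strategy C1 is strictly dominated by C3 (R1: 16>14, R2: 12>6, R4: 18>2) and is removed.
Among the remaining strategies, none is strictly dominated by another pure strategy of the same player, so the elimination stops.
Surviving strategies — Country A: {R1, R2, R4}; Country B: {C2, C3, C4, C5}.

C2, C3, C4, C5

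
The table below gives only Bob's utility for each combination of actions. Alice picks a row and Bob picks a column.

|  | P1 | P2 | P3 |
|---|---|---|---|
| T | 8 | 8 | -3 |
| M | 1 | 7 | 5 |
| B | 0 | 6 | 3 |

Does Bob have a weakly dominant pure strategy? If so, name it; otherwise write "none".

P2 vs P1: T: 8=8, M: 7>1, B: 6>0.
P2 vs P3: T: 8>-3, M: 7>5, B: 6>3.
P2 is at least as good as every other strategy against every opponent action, so it is weakly dominant.

P2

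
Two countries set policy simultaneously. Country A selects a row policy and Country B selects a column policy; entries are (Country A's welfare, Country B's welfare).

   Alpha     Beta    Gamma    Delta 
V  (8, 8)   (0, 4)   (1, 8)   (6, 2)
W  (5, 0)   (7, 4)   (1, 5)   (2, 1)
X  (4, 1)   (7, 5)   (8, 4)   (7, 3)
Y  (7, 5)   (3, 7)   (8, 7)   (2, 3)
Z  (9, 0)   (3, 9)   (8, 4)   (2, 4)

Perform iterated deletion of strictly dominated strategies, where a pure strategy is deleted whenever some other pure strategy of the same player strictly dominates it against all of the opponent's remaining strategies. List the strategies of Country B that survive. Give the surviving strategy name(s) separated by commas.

Country B's strategy Delta is strictly dominated by Beta (V: 4>2, W: 4>1, X: 5>3, Y: 7>3, Z: 9>4) and is removed.
Row V is eliminated: Z beats it against every remaining column (Alpha: 9>8, Beta: 3>0, Gamma: 8>1).
Country B's strategy Alpha is strictly dominated by Beta (W: 4>0, X: 5>1, Y: 7>5, Z: 9>0) and is removed.
Among the remaining strategies, none is strictly dominated by another pure strategy of the same player, so the elimination stops.
Surviving strategies — Country A: {W, X, Y, Z}; Country B: {Beta, Gamma}.

Beta, Gamma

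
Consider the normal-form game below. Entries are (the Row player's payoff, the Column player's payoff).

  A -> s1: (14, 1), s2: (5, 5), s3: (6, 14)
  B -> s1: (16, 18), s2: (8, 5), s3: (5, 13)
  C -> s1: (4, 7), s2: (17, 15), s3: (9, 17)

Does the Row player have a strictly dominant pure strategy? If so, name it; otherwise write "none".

none

A fails to dominate B at s1 (14<16).
B fails to dominate A at s3 (5<6).
C fails to dominate A at s1 (4<14).
No single strategy dominates all the others.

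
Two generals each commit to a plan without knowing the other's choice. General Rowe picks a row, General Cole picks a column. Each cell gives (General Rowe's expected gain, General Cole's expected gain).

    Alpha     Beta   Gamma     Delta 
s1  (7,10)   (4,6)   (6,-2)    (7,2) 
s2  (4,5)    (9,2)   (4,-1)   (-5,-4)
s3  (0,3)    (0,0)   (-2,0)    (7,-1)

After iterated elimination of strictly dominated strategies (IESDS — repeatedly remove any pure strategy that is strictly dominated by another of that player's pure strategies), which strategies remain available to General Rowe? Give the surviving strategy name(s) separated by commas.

s1

For General Cole, Alpha strictly dominates Beta on the remaining rows (s1: 10>6, s2: 5>2, s3: 3>0); eliminate Beta.
General Rowe's strategy s2 is strictly dominated by s1 (Alpha: 7>4, Gamma: 6>4, Delta: 7>-5) and is removed.
General Cole's strategy Gamma is strictly dominated by Alpha (s1: 10>-2, s3: 3>0) and is removed.
Column Delta is eliminated: Alpha beats it against every remaining row (s1: 10>2, s3: 3>-1).
Row s3 is eliminated: s1 beats it against every remaining column (Alpha: 7>0).
Among the remaining strategies, none is strictly dominated by another pure strategy of the same player, so the elimination stops.
Surviving strategies — General Rowe: {s1}; General Cole: {Alpha}.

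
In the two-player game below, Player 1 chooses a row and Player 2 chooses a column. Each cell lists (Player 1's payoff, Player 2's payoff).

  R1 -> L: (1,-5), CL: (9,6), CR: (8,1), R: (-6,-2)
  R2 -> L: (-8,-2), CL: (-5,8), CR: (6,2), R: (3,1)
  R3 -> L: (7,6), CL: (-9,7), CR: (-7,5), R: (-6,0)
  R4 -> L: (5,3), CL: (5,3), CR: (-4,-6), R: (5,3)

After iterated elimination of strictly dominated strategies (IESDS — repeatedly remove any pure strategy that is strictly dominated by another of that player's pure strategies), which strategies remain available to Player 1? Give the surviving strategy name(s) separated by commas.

Column CR is eliminated: CL beats it against every remaining row (R1: 6>1, R2: 8>2, R3: 7>5, R4: 3>-6).
Player 1's strategy R2 is strictly dominated by R4 (L: 5>-8, CL: 5>-5, R: 5>3) and is removed.
Among the remaining strategies, none is strictly dominated by another pure strategy of the same player, so the elimination stops.
Surviving strategies — Player 1: {R1, R3, R4}; Player 2: {L, CL, R}.

R1, R3, R4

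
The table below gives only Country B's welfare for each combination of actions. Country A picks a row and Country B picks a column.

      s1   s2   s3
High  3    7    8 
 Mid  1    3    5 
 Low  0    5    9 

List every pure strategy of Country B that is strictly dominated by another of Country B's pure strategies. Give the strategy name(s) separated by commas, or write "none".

s1: dominated, since s2 does at least as well everywhere (High: 7>3, Mid: 3>1, Low: 5>0).
s2 is strictly dominated by s3 (High: 8>7, Mid: 5>3, Low: 9>5).
s3 is not dominated — it holds its own against s1 at High (8>3); s2 at High (8>7).

s1, s2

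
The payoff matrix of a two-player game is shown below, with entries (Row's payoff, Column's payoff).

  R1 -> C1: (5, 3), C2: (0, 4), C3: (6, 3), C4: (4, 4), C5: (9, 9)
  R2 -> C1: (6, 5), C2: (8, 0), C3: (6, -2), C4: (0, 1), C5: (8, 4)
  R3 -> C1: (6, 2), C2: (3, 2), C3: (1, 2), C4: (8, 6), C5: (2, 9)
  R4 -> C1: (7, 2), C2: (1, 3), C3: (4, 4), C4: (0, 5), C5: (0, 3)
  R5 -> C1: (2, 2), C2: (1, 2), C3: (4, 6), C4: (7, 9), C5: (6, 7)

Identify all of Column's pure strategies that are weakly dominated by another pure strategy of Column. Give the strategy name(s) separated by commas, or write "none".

Nothing dominates C1: C2 at R2 (5>0); C3 at R2 (5>-2); C4 at R2 (5>1); C5 at R2 (5>4).
C2 is weakly dominated by C4 (R1: 4=4, R2: 1>0, R3: 6>2, R4: 5>3, R5: 9>2).
C3: dominated, since C4 does at least as well everywhere (R1: 4>3, R2: 1>-2, R3: 6>2, R4: 5>4, R5: 9>6).
C4 is not dominated — it holds its own against C1 at R1 (4>3); C2 at R2 (1>0); C3 at R1 (4>3); C5 at R4 (5>3).
C5: no other strategy beats it everywhere (C1 at R1 (9>3); C2 at R1 (9>4); C3 at R1 (9>3); C4 at R1 (9>4)).

C2, C3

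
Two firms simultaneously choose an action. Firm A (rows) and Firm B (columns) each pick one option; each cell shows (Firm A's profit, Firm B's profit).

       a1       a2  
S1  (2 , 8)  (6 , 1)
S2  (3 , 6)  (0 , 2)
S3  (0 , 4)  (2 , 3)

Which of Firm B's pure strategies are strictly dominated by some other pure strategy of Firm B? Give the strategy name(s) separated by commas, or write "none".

a2

a1 is not dominated — it holds its own against a2 at S1 (8>1).
a1 strictly dominates a2 — S1: 8>1, S2: 6>2, S3: 4>3.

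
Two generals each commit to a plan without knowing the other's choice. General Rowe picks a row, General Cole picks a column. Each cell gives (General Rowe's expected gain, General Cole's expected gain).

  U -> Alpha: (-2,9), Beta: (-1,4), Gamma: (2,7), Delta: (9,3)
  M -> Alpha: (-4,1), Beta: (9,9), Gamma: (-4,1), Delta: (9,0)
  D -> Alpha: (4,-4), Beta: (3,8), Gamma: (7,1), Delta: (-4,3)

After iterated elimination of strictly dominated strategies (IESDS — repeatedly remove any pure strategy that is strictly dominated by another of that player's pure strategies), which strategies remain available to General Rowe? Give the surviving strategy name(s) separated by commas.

Column Delta is eliminated: Beta beats it against every remaining row (U: 4>3, M: 9>0, D: 8>3).
Row U is eliminated: D beats it against every remaining column (Alpha: 4>-2, Beta: 3>-1, Gamma: 7>2).
For General Cole, Beta strictly dominates Alpha on the remaining rows (M: 9>1, D: 8>-4); eliminate Alpha.
For General Cole, Beta strictly dominates Gamma on the remaining rows (M: 9>1, D: 8>1); eliminate Gamma.
General Rowe's strategy D is strictly dominated by M (Beta: 9>3) and is removed.
Among the remaining strategies, none is strictly dominated by another pure strategy of the same player, so the elimination stops.
Surviving strategies — General Rowe: {M}; General Cole: {Beta}.

M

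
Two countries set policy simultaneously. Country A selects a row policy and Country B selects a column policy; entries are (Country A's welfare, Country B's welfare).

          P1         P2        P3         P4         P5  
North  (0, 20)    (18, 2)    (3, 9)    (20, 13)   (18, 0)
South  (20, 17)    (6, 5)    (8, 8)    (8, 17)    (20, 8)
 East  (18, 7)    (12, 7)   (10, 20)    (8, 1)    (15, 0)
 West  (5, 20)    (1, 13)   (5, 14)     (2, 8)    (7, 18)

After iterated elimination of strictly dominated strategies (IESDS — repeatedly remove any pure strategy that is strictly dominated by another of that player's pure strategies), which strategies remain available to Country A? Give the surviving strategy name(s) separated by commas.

Row West is eliminated: South beats it against every remaining column (P1: 20>5, P2: 6>1, P3: 8>5, P4: 8>2, P5: 20>7).
Column P2 is eliminated: P3 beats it against every remaining row (North: 9>2, South: 8>5, East: 20>7).
Column P5 is eliminated: P1 beats it against every remaining row (North: 20>0, South: 17>8, East: 7>0).
Among the remaining strategies, none is strictly dominated by another pure strategy of the same player, so the elimination stops.
Surviving strategies — Country A: {North, South, East}; Country B: {P1, P3, P4}.

North, South, East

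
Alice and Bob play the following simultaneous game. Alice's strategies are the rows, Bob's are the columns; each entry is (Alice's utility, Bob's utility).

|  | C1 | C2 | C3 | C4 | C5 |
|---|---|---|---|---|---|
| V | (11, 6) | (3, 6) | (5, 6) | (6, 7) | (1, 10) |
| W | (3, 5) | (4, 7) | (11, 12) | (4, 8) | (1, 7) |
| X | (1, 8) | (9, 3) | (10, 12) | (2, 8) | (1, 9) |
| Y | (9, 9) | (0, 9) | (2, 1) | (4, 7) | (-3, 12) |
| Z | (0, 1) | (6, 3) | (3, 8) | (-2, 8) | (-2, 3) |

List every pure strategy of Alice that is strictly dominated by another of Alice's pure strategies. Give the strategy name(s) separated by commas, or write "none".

V: no other strategy beats it everywhere (W at C1 (11>3); X at C1 (11>1); Y at C1 (11>9); Z at C1 (11>0)).
W is not dominated — it holds its own against V at C2 (4>3); X at C1 (3>1); Y at C2 (4>0); Z at C1 (3>0).
Nothing dominates X: V at C2 (9>3); W at C2 (9>4); Y at C2 (9>0); Z at C1 (1>0).
Y is strictly dominated by V (C1: 11>9, C2: 3>0, C3: 5>2, C4: 6>4, C5: 1>-3).
X strictly dominates Z — C1: 1>0, C2: 9>6, C3: 10>3, C4: 2>-2, C5: 1>-2.

Y, Z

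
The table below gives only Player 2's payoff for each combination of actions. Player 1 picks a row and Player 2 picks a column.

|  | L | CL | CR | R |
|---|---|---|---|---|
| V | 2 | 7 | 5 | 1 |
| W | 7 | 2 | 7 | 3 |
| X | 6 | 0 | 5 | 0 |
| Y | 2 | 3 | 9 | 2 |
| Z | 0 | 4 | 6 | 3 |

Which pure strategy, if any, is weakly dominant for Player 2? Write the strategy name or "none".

L fails to dominate CL at V (2<7).
CL fails to dominate L at W (2<7).
CR fails to dominate L at X (5<6).
R fails to dominate L at V (1<2).
No single strategy dominates all the others.

none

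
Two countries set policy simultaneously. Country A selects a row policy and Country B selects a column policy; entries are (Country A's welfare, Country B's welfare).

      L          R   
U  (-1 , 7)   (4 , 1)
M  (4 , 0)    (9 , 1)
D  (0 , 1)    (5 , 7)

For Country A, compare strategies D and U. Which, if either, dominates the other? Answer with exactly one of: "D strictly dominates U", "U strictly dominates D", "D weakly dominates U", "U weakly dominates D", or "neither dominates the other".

D strictly dominates U

D's payoffs vs U's, by Country B's action — L: 0>-1, R: 5>4.
Every comparison favours D, so D strictly dominates U.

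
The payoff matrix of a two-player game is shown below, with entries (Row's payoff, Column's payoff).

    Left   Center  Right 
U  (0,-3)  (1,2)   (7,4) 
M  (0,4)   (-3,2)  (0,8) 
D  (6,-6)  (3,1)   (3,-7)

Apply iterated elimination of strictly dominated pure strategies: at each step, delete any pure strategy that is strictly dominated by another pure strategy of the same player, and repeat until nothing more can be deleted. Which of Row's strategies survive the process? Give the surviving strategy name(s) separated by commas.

Row M is eliminated: D beats it against every remaining column (Left: 6>0, Center: 3>-3, Right: 3>0).
Column Left is eliminated: Center beats it against every remaining row (U: 2>-3, D: 1>-6).
Among the remaining strategies, none is strictly dominated by another pure strategy of the same player, so the elimination stops.
Surviving strategies — Row: {U, D}; Column: {Center, Right}.

U, D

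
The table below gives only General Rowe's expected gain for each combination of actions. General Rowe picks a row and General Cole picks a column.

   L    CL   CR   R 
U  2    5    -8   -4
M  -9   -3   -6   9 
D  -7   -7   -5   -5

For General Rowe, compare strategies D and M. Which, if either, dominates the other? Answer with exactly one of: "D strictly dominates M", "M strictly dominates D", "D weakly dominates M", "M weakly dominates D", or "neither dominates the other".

neither dominates the other

D's payoffs vs M's, by General Cole's action — L: -7>-9, CL: -7<-3, CR: -5>-6, R: -5<9.
D does better at L, CR but worse at CL, R; neither strategy dominates the other.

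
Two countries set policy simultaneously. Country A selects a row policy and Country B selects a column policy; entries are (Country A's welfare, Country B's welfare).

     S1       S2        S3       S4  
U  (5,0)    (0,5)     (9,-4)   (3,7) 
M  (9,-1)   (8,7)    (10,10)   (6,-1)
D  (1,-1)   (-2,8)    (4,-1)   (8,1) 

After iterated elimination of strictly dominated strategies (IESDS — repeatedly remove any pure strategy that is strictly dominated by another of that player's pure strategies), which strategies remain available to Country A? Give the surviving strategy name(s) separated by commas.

For Country A, M strictly dominates U on the remaining columns (S1: 9>5, S2: 8>0, S3: 10>9, S4: 6>3); eliminate U.
Column S1 is eliminated: S2 beats it against every remaining row (M: 7>-1, D: 8>-1).
Country B's strategy S4 is strictly dominated by S2 (M: 7>-1, D: 8>1) and is removed.
Country A's strategy D is strictly dominated by M (S2: 8>-2, S3: 10>4) and is removed.
Country B's strategy S2 is strictly dominated by S3 (M: 10>7) and is removed.
Among the remaining strategies, none is strictly dominated by another pure strategy of the same player, so the elimination stops.
Surviving strategies — Country A: {M}; Country B: {S3}.

M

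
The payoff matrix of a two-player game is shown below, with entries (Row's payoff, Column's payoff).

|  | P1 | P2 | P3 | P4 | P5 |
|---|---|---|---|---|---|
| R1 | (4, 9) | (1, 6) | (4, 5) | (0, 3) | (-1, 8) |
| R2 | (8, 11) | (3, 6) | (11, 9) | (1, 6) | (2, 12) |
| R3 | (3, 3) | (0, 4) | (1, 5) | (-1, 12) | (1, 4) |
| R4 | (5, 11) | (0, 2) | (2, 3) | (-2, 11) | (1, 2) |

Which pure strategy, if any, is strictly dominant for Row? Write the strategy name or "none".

R2

R2 vs R1: P1: 8>4, P2: 3>1, P3: 11>4, P4: 1>0, P5: 2>-1.
R2 vs R3: P1: 8>3, P2: 3>0, P3: 11>1, P4: 1>-1, P5: 2>1.
R2 vs R4: P1: 8>5, P2: 3>0, P3: 11>2, P4: 1>-2, P5: 2>1.
R2 strictly beats every other strategy against every opponent action, so it is strictly dominant.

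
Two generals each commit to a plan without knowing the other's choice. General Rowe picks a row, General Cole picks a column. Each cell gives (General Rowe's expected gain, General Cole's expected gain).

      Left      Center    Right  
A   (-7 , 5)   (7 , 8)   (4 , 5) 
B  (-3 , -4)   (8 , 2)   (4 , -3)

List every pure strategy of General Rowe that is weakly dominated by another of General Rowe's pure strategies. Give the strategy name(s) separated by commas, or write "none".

A is weakly dominated by B (Left: -3>-7, Center: 8>7, Right: 4=4).
B: no other strategy beats it everywhere (A at Left (-3>-7)).

A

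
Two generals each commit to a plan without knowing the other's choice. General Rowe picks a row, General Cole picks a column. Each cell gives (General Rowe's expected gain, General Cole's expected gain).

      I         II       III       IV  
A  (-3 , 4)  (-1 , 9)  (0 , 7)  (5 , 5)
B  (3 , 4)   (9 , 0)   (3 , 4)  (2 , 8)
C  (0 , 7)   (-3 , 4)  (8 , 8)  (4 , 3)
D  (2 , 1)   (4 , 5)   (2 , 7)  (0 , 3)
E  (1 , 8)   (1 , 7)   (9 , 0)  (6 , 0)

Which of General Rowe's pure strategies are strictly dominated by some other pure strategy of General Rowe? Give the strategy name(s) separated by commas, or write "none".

A, C, D

E strictly dominates A — I: 1>-3, II: 1>-1, III: 9>0, IV: 6>5.
B: no other strategy beats it everywhere (A at I (3>-3); C at I (3>0); D at I (3>2); E at I (3>1)).
E strictly dominates C — I: 1>0, II: 1>-3, III: 9>8, IV: 6>4.
D: dominated, since B does at least as well everywhere (I: 3>2, II: 9>4, III: 3>2, IV: 2>0).
E is not dominated — it holds its own against A at I (1>-3); B at III (9>3); C at I (1>0); D at III (9>2).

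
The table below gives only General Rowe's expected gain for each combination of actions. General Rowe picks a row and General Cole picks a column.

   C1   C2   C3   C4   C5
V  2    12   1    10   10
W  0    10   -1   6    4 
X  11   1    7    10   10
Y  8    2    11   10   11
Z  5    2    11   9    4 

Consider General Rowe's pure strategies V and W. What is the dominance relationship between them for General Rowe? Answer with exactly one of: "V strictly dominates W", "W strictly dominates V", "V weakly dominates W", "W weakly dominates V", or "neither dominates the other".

V strictly dominates W

V's payoffs vs W's, by General Cole's action — C1: 2>0, C2: 12>10, C3: 1>-1, C4: 10>6, C5: 10>4.
V gives a strictly higher payoff against each choice by General Cole, so V strictly dominates W.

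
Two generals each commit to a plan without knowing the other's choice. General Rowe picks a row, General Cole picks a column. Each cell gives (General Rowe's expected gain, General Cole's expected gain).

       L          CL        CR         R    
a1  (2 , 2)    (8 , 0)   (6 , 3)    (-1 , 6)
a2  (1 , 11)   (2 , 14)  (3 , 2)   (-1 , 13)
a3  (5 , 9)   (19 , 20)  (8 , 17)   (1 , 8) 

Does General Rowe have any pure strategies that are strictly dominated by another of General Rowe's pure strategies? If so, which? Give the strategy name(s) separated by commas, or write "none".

a1, a2

a1: dominated, since a3 does at least as well everywhere (L: 5>2, CL: 19>8, CR: 8>6, R: 1>-1).
a2: dominated, since a3 does at least as well everywhere (L: 5>1, CL: 19>2, CR: 8>3, R: 1>-1).
a3: no other strategy beats it everywhere (a1 at L (5>2); a2 at L (5>1)).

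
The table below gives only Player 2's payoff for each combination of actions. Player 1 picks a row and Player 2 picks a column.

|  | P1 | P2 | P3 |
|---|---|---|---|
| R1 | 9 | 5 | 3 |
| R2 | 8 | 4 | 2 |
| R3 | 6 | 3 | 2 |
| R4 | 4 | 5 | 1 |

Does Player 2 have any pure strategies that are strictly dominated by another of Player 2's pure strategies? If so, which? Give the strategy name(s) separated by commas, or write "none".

P3

P1 is not dominated — it holds its own against P2 at R1 (9>5); P3 at R1 (9>3).
Nothing dominates P2: P1 at R4 (5>4); P3 at R1 (5>3).
P1 strictly dominates P3 — R1: 9>3, R2: 8>2, R3: 6>2, R4: 4>1.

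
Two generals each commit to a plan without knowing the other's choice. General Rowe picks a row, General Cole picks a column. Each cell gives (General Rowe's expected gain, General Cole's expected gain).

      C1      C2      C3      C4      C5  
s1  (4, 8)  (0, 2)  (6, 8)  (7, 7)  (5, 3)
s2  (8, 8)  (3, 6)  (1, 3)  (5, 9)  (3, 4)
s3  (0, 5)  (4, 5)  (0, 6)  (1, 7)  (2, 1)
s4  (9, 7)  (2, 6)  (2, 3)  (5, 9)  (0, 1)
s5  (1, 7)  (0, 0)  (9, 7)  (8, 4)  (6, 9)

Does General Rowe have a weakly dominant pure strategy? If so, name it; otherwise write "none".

none

s1 fails to dominate s2 at C1 (4<8).
s2 fails to dominate s1 at C3 (1<6).
s3 fails to dominate s1 at C1 (0<4).
s4 fails to dominate s1 at C3 (2<6).
s5 fails to dominate s1 at C1 (1<4).
No single strategy dominates all the others.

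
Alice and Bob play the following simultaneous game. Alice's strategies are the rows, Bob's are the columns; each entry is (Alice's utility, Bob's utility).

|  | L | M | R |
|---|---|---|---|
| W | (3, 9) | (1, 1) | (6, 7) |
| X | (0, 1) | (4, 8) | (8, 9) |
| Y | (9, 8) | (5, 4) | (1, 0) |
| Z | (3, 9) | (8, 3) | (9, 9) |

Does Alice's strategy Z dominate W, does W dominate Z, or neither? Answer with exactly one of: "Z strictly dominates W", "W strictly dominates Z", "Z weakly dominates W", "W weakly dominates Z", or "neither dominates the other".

Z's payoffs vs W's, by Bob's action — L: 3=3, M: 8>1, R: 9>6.
Z is at least as good everywhere and strictly better somewhere (tied only at L), so Z weakly but not strictly dominates W.

Z weakly dominates W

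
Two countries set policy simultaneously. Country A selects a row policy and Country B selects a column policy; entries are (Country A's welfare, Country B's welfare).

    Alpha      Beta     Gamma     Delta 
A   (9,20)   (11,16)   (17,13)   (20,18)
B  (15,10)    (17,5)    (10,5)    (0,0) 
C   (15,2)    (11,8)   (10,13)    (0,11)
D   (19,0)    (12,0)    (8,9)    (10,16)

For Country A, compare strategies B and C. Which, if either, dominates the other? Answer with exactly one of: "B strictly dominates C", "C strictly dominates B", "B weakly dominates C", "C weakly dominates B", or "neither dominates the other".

B's payoffs vs C's, by Country B's action — Alpha: 15=15, Beta: 17>11, Gamma: 10=10, Delta: 0=0.
B is at least as good everywhere and strictly better somewhere (tied only at Alpha, Gamma, Delta), so B weakly but not strictly dominates C.

B weakly dominates C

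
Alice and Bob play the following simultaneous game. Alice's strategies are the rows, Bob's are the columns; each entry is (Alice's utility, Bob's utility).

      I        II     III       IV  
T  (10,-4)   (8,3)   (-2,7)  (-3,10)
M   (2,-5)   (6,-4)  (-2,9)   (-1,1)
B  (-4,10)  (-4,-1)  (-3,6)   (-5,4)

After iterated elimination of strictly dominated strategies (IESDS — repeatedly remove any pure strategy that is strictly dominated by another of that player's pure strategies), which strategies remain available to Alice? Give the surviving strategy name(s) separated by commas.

Alice's strategy B is strictly dominated by T (I: 10>-4, II: 8>-4, III: -2>-3, IV: -3>-5) and is removed.
Bob's strategy I is strictly dominated by II (T: 3>-4, M: -4>-5) and is removed.
Bob's strategy II is strictly dominated by III (T: 7>3, M: 9>-4) and is removed.
Among the remaining strategies, none is strictly dominated by another pure strategy of the same player, so the elimination stops.
Surviving strategies — Alice: {T, M}; Bob: {III, IV}.

T, M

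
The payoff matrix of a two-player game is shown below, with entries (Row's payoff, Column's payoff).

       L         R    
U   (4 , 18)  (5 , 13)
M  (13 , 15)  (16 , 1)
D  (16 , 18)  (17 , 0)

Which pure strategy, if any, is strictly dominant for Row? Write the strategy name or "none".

D vs U: L: 16>4, R: 17>5.
D vs M: L: 16>13, R: 17>16.
D strictly beats every other strategy against every opponent action, so it is strictly dominant.

D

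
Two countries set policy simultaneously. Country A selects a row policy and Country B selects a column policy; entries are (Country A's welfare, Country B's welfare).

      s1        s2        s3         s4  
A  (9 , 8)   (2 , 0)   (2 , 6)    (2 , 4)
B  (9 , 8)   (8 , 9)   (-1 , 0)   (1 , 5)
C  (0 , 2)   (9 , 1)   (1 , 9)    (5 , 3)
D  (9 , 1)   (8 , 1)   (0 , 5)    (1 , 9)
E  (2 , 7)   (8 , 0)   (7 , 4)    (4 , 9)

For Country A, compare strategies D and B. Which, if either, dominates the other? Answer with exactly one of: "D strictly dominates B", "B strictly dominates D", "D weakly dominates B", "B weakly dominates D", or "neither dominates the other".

Compare D to B across each opponent action: s1: 9=9, s2: 8=8, s3: 0>-1, s4: 1=1.
D is at least as good everywhere and strictly better somewhere (tied only at s1, s2, s4), so D weakly but not strictly dominates B.

D weakly dominates B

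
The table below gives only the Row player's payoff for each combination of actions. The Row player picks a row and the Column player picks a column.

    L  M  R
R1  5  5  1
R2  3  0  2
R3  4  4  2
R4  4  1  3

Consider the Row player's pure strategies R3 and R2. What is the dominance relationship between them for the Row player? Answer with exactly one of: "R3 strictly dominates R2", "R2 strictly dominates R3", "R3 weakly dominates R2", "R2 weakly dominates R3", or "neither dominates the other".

Compare R3 to R2 across each choice by the Column player: L: 4>3, M: 4>0, R: 2=2.
R3 is at least as good everywhere and strictly better somewhere (tied only at R), so R3 weakly but not strictly dominates R2.

R3 weakly dominates R2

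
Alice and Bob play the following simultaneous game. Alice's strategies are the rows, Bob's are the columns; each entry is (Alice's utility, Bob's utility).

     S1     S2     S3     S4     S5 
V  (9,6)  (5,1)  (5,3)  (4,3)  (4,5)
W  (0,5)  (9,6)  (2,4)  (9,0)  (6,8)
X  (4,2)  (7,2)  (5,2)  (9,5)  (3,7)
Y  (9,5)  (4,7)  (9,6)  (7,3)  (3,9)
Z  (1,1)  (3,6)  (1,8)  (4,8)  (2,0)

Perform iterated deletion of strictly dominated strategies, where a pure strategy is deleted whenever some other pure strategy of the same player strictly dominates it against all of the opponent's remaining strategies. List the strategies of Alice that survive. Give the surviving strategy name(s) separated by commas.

For Alice, X strictly dominates Z on the remaining columns (S1: 4>1, S2: 7>3, S3: 5>1, S4: 9>4, S5: 3>2); eliminate Z.
Column S2 is eliminated: S5 beats it against every remaining row (V: 5>1, W: 8>6, X: 7>2, Y: 9>7).
Bob's strategy S3 is strictly dominated by S5 (V: 5>3, W: 8>4, X: 7>2, Y: 9>6) and is removed.
Column S4 is eliminated: S5 beats it against every remaining row (V: 5>3, W: 8>0, X: 7>5, Y: 9>3).
Row X is eliminated: V beats it against every remaining column (S1: 9>4, S5: 4>3).
Among the remaining strategies, none is strictly dominated by another pure strategy of the same player, so the elimination stops.
Surviving strategies — Alice: {V, W, Y}; Bob: {S1, S5}.

V, W, Y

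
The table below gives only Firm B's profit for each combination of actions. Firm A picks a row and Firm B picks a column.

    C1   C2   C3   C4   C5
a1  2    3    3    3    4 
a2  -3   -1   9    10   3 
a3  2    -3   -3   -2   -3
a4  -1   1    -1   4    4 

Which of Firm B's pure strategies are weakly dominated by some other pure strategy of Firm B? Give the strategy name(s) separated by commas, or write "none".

C2, C3

C1 is not dominated — it holds its own against C2 at a3 (2>-3); C3 at a3 (2>-3); C4 at a3 (2>-2); C5 at a3 (2>-3).
C2 is weakly dominated by C4 (a1: 3=3, a2: 10>-1, a3: -2>-3, a4: 4>1).
C3 is weakly dominated by C4 (a1: 3=3, a2: 10>9, a3: -2>-3, a4: 4>-1).
C4 is not dominated — it holds its own against C1 at a1 (3>2); C2 at a2 (10>-1); C3 at a2 (10>9); C5 at a2 (10>3).
Nothing dominates C5: C1 at a1 (4>2); C2 at a1 (4>3); C3 at a1 (4>3); C4 at a1 (4>3).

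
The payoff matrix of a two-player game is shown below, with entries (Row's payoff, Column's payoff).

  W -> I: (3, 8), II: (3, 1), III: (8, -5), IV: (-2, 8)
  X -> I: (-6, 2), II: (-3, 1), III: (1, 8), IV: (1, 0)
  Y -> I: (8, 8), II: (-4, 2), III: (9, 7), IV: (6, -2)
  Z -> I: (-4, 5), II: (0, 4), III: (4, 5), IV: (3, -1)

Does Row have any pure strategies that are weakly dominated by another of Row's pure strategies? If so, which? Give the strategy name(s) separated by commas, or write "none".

X

W: no other strategy beats it everywhere (X at I (3>-6); Y at II (3>-4); Z at I (3>-4)).
X is weakly dominated by Z (I: -4>-6, II: 0>-3, III: 4>1, IV: 3>1).
Y is not dominated — it holds its own against W at I (8>3); X at I (8>-6); Z at I (8>-4).
Z: no other strategy beats it everywhere (W at IV (3>-2); X at I (-4>-6); Y at II (0>-4)).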